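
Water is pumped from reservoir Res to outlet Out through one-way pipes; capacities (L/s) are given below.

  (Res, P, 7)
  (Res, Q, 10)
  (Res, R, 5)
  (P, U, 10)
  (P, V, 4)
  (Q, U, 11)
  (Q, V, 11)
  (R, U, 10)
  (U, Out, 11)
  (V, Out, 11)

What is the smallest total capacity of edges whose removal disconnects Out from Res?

22

Augment Res→P→U→Out: bottleneck 7, flow now 7.
Augment Res→Q→U→Out: bottleneck 4, flow now 11.
Augment Res→Q→V→Out: bottleneck 6, flow now 17.
Augment Res→R→U→P→V→Out: bottleneck 4, flow now 21. (uses reverse residual edge)
Augment Res→R→U→Q→V→Out: bottleneck 1, flow now 22. (uses reverse residual edge)
No augmenting path remains; maximum flow = 22.
By max-flow min-cut, the minimum cut capacity equals the max flow.
In the residual graph, reachable from Res: {Res}.
Min-cut edges: Res→P (7), Res→Q (10), Res→R (5); capacity 7 + 10 + 5 = 22.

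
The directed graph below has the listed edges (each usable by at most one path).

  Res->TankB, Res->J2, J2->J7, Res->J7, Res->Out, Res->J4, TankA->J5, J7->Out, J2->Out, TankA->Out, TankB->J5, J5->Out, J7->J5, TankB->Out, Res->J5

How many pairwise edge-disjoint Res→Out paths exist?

Assign every edge capacity 1; by Menger, the answer equals the max flow.
Path Res→Out (+1); total 1.
Path Res→TankB→Out (+1); total 2.
Path Res→J2→Out (+1); total 3.
Path Res→J7→Out (+1); total 4.
Path Res→J5→Out (+1); total 5.
No residual Res→Out path; max flow = 5.
Certifying cut of size 5: {Res→J2, Res→J5, Res→J7, Res→Out, Res→TankB}.

5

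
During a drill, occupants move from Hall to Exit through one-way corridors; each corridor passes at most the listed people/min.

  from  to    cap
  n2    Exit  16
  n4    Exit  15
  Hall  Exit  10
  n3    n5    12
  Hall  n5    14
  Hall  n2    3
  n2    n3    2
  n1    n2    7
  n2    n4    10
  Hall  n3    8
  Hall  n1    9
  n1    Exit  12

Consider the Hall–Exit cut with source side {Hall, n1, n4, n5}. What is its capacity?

55

Edges leaving {Hall, n1, n4, n5}: Hall→n2 (3), Hall→n3 (8), Hall→Exit (10), n1→n2 (7), n1→Exit (12), n4→Exit (15).
Cut capacity = 3 + 8 + 10 + 7 + 12 + 15 = 55.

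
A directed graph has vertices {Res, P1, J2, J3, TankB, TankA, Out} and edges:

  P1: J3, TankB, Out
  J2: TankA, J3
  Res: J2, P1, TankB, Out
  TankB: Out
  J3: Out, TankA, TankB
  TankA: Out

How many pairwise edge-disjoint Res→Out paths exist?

4

Assign every edge capacity 1; by Menger, the answer equals the max flow.
Path Res→Out (+1); total 1.
Path Res→P1→Out (+1); total 2.
Path Res→TankB→Out (+1); total 3.
Path Res→J2→J3→Out (+1); total 4.
No residual Res→Out path; max flow = 4.
Certifying cut of size 4: {Res→J2, Res→Out, Res→P1, Res→TankB}.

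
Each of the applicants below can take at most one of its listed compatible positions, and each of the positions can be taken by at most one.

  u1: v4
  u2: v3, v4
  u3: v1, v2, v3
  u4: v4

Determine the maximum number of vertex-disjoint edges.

Unit-capacity flow: source→left, listed edges, right→sink; max matching = max flow.
Augmenting path u1→v4 (+1); matched 1.
Augmenting path u2→v3 (+1); matched 2.
Augmenting path u3→v1 (+1); matched 3.
No augmenting path remains; maximum matching = 3.
König certificate: {u2, u3, v4} is a vertex cover of size 3 (every listed pair touches it), so no matching can be larger.

3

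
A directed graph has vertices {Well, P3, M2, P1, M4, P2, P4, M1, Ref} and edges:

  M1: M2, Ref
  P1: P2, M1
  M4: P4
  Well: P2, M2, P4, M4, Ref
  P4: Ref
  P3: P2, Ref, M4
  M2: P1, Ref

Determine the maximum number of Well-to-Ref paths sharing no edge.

3

Assign every edge capacity 1; by Menger, the answer equals the max flow.
Path Well→Ref (+1); total 1.
Path Well→M2→Ref (+1); total 2.
Path Well→P4→Ref (+1); total 3.
No residual Well→Ref path; max flow = 3.
Certifying cut of size 3: {P4→Ref, Well→M2, Well→Ref}.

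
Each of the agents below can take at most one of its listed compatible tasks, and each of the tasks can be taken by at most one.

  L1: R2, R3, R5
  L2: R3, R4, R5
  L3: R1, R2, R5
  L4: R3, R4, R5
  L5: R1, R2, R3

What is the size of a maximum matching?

5

Unit-capacity flow: source→left, listed edges, right→sink; max matching = max flow.
Augmenting path L1→R2 (+1); matched 1.
Augmenting path L2→R3 (+1); matched 2.
Augmenting path L3→R1 (+1); matched 3.
Augmenting path L4→R4 (+1); matched 4.
Augmenting path L5→R1→L3→R5 (+1); matched 5.
No augmenting path remains; maximum matching = 5.
König certificate: {L1, L2, L3, L4, L5} is a vertex cover of size 5 (every listed pair touches it), so no matching can be larger.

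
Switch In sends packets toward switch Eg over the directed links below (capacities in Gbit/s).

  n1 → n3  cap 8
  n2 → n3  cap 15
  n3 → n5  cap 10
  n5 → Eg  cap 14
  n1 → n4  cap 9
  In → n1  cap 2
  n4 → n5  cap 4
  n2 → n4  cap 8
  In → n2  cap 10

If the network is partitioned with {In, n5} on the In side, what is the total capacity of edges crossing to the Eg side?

26

Edges leaving {In, n5}: In→n1 (2), In→n2 (10), n5→Eg (14).
Cut capacity = 2 + 10 + 14 = 26.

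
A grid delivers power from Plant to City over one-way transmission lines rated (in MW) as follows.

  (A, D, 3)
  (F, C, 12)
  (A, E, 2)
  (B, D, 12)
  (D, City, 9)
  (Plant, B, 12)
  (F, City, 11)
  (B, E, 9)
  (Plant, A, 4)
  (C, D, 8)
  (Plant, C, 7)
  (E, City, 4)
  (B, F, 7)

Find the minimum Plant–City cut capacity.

Augment Plant→A→D→City: bottleneck 3, flow now 3.
Augment Plant→A→E→City: bottleneck 1, flow now 4.
Augment Plant→B→D→City: bottleneck 6, flow now 10.
Augment Plant→B→E→City: bottleneck 3, flow now 13.
Augment Plant→B→F→City: bottleneck 3, flow now 16.
Augment Plant→C→D→B→F→City: bottleneck 4, flow now 20. (uses reverse residual edge)
No augmenting path remains; maximum flow = 20.
By max-flow min-cut, the minimum cut capacity equals the max flow.
In the residual graph, reachable from Plant: {Plant, A, B, C, D, E}.
Min-cut edges: B→F (7), D→City (9), E→City (4); capacity 7 + 9 + 4 = 20.

20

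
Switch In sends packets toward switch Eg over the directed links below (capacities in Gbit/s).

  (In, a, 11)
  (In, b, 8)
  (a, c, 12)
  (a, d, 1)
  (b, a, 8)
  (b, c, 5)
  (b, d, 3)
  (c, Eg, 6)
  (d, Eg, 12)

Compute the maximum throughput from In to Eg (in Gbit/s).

10

Augment In→a→c→Eg: bottleneck 6, flow now 6.
Augment In→a→d→Eg: bottleneck 1, flow now 7.
Augment In→b→d→Eg: bottleneck 3, flow now 10.
No augmenting path remains; maximum flow = 10.
In the residual graph, reachable from In: {In, a, b, c}.
Min-cut edges: a→d (1), b→d (3), c→Eg (6); capacity 1 + 3 + 6 = 10.
This cut is saturated, so no flow can exceed 10.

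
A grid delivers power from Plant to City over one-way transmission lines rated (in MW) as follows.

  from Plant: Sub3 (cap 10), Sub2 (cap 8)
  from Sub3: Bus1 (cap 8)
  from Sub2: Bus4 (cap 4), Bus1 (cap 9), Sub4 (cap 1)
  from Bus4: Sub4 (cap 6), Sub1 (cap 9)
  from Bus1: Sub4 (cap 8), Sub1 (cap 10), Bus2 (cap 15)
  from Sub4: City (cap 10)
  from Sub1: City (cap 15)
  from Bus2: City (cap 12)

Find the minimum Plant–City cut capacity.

16

Augment Plant→Sub2→Sub4→City: bottleneck 1, flow now 1.
Augment Plant→Sub3→Bus1→Sub4→City: bottleneck 8, flow now 9.
Augment Plant→Sub2→Bus4→Sub4→City: bottleneck 1, flow now 10.
Augment Plant→Sub2→Bus4→Sub1→City: bottleneck 3, flow now 13.
Augment Plant→Sub2→Bus1→Sub1→City: bottleneck 3, flow now 16.
No augmenting path remains; maximum flow = 16.
By max-flow min-cut, the minimum cut capacity equals the max flow.
In the residual graph, reachable from Plant: {Plant, Sub3}.
Min-cut edges: Plant→Sub2 (8), Sub3→Bus1 (8); capacity 8 + 8 = 16.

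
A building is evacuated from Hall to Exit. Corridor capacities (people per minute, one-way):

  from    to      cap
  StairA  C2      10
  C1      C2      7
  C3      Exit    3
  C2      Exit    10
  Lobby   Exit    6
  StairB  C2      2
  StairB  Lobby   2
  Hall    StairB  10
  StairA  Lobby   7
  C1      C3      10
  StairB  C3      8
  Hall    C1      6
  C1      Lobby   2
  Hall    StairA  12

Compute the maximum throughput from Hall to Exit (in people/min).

19

Augment Hall→StairA→Lobby→Exit: bottleneck 6, flow now 6.
Augment Hall→StairA→C2→Exit: bottleneck 6, flow now 12.
Augment Hall→StairB→C3→Exit: bottleneck 3, flow now 15.
Augment Hall→StairB→C2→Exit: bottleneck 2, flow now 17.
Augment Hall→C1→C2→Exit: bottleneck 2, flow now 19.
No augmenting path remains; maximum flow = 19.
In the residual graph, reachable from Hall: {Hall, StairA, StairB, C1, C3, Lobby, C2}.
Min-cut edges: C3→Exit (3), Lobby→Exit (6), C2→Exit (10); capacity 3 + 6 + 10 = 19.
This cut is saturated, so no flow can exceed 19.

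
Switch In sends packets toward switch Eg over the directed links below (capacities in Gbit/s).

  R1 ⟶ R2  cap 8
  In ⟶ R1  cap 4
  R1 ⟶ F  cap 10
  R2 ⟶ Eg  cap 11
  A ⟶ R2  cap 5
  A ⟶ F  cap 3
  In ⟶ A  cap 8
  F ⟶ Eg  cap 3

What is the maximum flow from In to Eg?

12

Augment In→A→R2→Eg: bottleneck 5, flow now 5.
Augment In→A→F→Eg: bottleneck 3, flow now 8.
Augment In→R1→R2→Eg: bottleneck 4, flow now 12.
No augmenting path remains; maximum flow = 12.
In the residual graph, reachable from In: {In}.
Min-cut edges: In→A (8), In→R1 (4); capacity 8 + 4 = 12.
This cut is saturated, so no flow can exceed 12.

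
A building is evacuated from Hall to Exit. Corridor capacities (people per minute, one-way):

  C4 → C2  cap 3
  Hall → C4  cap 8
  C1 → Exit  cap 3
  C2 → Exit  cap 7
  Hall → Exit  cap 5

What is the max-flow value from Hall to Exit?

8

Augment Hall→Exit: bottleneck 5, flow now 5.
Augment Hall→C4→C2→Exit: bottleneck 3, flow now 8.
No augmenting path remains; maximum flow = 8.
In the residual graph, reachable from Hall: {Hall, C4}.
Min-cut edges: Hall→Exit (5), C4→C2 (3); capacity 5 + 3 = 8.
This cut is saturated, so no flow can exceed 8.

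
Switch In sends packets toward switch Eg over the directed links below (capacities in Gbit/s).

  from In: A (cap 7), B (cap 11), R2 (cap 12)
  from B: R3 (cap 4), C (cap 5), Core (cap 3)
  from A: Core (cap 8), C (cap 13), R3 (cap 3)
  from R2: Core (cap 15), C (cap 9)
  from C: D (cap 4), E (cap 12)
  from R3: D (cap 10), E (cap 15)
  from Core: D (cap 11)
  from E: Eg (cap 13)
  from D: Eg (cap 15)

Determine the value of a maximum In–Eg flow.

28

Augment In→B→C→E→Eg: bottleneck 5, flow now 5.
Augment In→B→R3→E→Eg: bottleneck 4, flow now 9.
Augment In→B→Core→D→Eg: bottleneck 2, flow now 11.
Augment In→A→C→E→Eg: bottleneck 4, flow now 15.
Augment In→A→C→D→Eg: bottleneck 3, flow now 18.
Augment In→R2→C→D→Eg: bottleneck 1, flow now 19.
Augment In→R2→Core→D→Eg: bottleneck 9, flow now 28.
No augmenting path remains; maximum flow = 28.
In the residual graph, reachable from In: {In, B, A, R2, C, R3, Core, E, D}.
Min-cut edges: E→Eg (13), D→Eg (15); capacity 13 + 15 = 28.
This cut is saturated, so no flow can exceed 28.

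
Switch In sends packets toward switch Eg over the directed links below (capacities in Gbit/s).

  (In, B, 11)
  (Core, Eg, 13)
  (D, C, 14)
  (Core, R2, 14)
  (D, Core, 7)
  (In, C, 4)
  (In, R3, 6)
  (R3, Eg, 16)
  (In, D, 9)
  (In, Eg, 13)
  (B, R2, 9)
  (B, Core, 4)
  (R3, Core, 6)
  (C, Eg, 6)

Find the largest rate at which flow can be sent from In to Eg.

Augment In→Eg: bottleneck 13, flow now 13.
Augment In→R3→Eg: bottleneck 6, flow now 19.
Augment In→C→Eg: bottleneck 4, flow now 23.
Augment In→D→C→Eg: bottleneck 2, flow now 25.
Augment In→D→Core→Eg: bottleneck 7, flow now 32.
Augment In→B→Core→Eg: bottleneck 4, flow now 36.
No augmenting path remains; maximum flow = 36.
In the residual graph, reachable from In: {In, B, R2}.
Min-cut edges: In→R3 (6), In→D (9), In→C (4), In→Eg (13), B→Core (4); capacity 6 + 9 + 4 + 13 + 4 = 36.
This cut is saturated, so no flow can exceed 36.

36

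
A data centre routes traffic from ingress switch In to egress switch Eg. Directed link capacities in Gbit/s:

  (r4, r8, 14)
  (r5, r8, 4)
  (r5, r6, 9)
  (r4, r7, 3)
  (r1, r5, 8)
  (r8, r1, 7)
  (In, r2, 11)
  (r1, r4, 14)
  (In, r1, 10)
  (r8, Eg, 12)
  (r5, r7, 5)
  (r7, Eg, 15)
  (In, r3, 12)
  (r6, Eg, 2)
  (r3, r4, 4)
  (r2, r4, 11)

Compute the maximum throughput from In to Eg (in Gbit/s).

22

Augment In→r1→r4→r7→Eg: bottleneck 3, flow now 3.
Augment In→r1→r4→r8→Eg: bottleneck 7, flow now 10.
Augment In→r2→r4→r8→Eg: bottleneck 5, flow now 15.
Augment In→r2→r4→r1→r5→r6→Eg: bottleneck 2, flow now 17. (uses reverse residual edge)
Augment In→r2→r4→r1→r5→r7→Eg: bottleneck 4, flow now 21. (uses reverse residual edge)
Augment In→r3→r4→r1→r5→r7→Eg: bottleneck 1, flow now 22. (uses reverse residual edge)
No augmenting path remains; maximum flow = 22.
In the residual graph, reachable from In: {In, r1, r2, r3, r4, r5, r6, r8}.
Min-cut edges: r4→r7 (3), r5→r7 (5), r6→Eg (2), r8→Eg (12); capacity 3 + 5 + 2 + 12 = 22.
This cut is saturated, so no flow can exceed 22.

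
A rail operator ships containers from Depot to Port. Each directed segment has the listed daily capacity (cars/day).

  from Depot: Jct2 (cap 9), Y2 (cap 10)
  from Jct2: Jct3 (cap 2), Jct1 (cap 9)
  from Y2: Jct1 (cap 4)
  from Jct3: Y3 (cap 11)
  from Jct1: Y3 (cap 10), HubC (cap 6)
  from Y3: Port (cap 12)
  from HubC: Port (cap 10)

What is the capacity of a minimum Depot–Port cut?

Augment Depot→Jct2→Jct3→Y3→Port: bottleneck 2, flow now 2.
Augment Depot→Jct2→Jct1→Y3→Port: bottleneck 7, flow now 9.
Augment Depot→Y2→Jct1→Y3→Port: bottleneck 3, flow now 12.
Augment Depot→Y2→Jct1→HubC→Port: bottleneck 1, flow now 13.
No augmenting path remains; maximum flow = 13.
By max-flow min-cut, the minimum cut capacity equals the max flow.
In the residual graph, reachable from Depot: {Depot, Y2}.
Min-cut edges: Depot→Jct2 (9), Y2→Jct1 (4); capacity 9 + 4 = 13.

13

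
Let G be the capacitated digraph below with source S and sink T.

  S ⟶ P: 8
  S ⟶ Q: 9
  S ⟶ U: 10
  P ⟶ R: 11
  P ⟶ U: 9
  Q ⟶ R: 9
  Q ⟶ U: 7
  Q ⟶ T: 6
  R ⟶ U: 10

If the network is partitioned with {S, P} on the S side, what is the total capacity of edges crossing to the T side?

39

Edges leaving {S, P}: S→Q (9), S→U (10), P→R (11), P→U (9).
Cut capacity = 9 + 10 + 11 + 9 = 39.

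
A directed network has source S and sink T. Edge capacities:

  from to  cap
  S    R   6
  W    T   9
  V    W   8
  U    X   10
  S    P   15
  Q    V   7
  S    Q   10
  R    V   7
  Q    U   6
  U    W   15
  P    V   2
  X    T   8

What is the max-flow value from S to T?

Augment S→P→V→W→T: bottleneck 2, flow now 2.
Augment S→Q→U→W→T: bottleneck 6, flow now 8.
Augment S→Q→V→W→T: bottleneck 1, flow now 9.
Augment S→Q→V→W→U→X→T: bottleneck 3, flow now 12. (uses reverse residual edge)
Augment S→R→V→W→U→X→T: bottleneck 2, flow now 14. (uses reverse residual edge)
No augmenting path remains; maximum flow = 14.
In the residual graph, reachable from S: {S, P, Q, R, V}.
Min-cut edges: Q→U (6), V→W (8); capacity 6 + 8 = 14.
This cut is saturated, so no flow can exceed 14.

14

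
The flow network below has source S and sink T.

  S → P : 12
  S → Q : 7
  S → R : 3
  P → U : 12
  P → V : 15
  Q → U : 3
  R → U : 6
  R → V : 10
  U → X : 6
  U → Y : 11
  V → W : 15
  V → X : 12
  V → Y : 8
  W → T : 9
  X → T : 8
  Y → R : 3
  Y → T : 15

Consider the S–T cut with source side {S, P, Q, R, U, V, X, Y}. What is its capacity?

Edges leaving {S, P, Q, R, U, V, X, Y}: V→W (15), X→T (8), Y→T (15).
Cut capacity = 15 + 8 + 15 = 38.

38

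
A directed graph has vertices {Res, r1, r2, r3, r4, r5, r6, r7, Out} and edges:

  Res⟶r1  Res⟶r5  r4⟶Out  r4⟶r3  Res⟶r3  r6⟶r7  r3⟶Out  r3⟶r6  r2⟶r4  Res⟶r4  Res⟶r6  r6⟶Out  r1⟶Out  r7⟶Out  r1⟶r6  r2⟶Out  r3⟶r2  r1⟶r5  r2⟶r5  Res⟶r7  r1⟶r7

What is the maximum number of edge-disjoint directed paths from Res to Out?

Assign every edge capacity 1; by Menger, the answer equals the max flow.
Path Res→r1→Out (+1); total 1.
Path Res→r3→Out (+1); total 2.
Path Res→r4→Out (+1); total 3.
Path Res→r6→Out (+1); total 4.
Path Res→r7→Out (+1); total 5.
No residual Res→Out path; max flow = 5.
Certifying cut of size 5: {Res→r1, Res→r3, Res→r4, Res→r6, Res→r7}.

5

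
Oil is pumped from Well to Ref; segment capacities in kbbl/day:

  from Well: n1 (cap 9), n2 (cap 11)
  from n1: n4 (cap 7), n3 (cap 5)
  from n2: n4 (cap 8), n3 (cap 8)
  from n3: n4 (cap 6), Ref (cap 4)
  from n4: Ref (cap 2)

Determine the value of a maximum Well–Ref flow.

6

Augment Well→n1→n3→Ref: bottleneck 4, flow now 4.
Augment Well→n1→n4→Ref: bottleneck 2, flow now 6.
No augmenting path remains; maximum flow = 6.
In the residual graph, reachable from Well: {Well, n1, n2, n3, n4}.
Min-cut edges: n3→Ref (4), n4→Ref (2); capacity 4 + 2 = 6.
This cut is saturated, so no flow can exceed 6.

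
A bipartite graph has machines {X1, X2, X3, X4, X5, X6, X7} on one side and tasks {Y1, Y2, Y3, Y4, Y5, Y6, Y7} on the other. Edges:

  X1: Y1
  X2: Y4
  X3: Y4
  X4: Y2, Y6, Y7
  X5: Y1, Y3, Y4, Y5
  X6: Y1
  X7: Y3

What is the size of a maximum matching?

Unit-capacity flow: source→left, listed edges, right→sink; max matching = max flow.
Augmenting path X1→Y1 (+1); matched 1.
Augmenting path X2→Y4 (+1); matched 2.
Augmenting path X4→Y2 (+1); matched 3.
Augmenting path X5→Y3 (+1); matched 4.
Augmenting path X7→Y3→X5→Y5 (+1); matched 5.
No augmenting path remains; maximum matching = 5.
König certificate: {X4, X5, X7, Y1, Y4} is a vertex cover of size 5 (every listed pair touches it), so no matching can be larger.

5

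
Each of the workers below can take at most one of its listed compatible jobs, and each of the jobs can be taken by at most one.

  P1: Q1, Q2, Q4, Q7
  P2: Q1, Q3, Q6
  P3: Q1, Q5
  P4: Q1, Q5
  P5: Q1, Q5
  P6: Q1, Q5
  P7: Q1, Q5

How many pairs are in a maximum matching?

Unit-capacity flow: source→left, listed edges, right→sink; max matching = max flow.
Augmenting path P1→Q1 (+1); matched 1.
Augmenting path P2→Q3 (+1); matched 2.
Augmenting path P3→Q5 (+1); matched 3.
Augmenting path P4→Q1→P1→Q2 (+1); matched 4.
No augmenting path remains; maximum matching = 4.
König certificate: {P1, P2, Q1, Q5} is a vertex cover of size 4 (every listed pair touches it), so no matching can be larger.

4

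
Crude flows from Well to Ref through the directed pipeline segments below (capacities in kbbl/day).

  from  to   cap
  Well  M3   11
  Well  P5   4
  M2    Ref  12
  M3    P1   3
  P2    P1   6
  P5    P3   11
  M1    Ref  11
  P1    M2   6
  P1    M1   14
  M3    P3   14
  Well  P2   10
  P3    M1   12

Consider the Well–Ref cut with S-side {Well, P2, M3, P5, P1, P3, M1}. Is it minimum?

Given cut capacity: 6 + 11 = 17.
Augment Well→P2→P1→M2→Ref: bottleneck 6, flow now 6.
Augment Well→M3→P1→M1→Ref: bottleneck 3, flow now 9.
Augment Well→M3→P3→M1→Ref: bottleneck 8, flow now 17.
No augmenting path remains; maximum flow = 17.
Cut capacity 17 equals the max flow, so it is a minimum cut.

Yes — it is a minimum cut (capacity 17).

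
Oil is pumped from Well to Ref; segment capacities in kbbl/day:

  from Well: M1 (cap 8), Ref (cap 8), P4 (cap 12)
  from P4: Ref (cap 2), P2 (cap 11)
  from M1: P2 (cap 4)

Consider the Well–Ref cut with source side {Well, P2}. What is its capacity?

28

Edges leaving {Well, P2}: Well→P4 (12), Well→M1 (8), Well→Ref (8).
Cut capacity = 12 + 8 + 8 = 28.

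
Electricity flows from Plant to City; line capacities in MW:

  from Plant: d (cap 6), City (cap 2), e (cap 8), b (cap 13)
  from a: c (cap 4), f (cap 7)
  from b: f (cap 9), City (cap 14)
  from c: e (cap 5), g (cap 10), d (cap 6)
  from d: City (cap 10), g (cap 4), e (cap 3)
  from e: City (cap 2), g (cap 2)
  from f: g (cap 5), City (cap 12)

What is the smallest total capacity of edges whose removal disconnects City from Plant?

23

Augment Plant→City: bottleneck 2, flow now 2.
Augment Plant→b→City: bottleneck 13, flow now 15.
Augment Plant→d→City: bottleneck 6, flow now 21.
Augment Plant→e→City: bottleneck 2, flow now 23.
No augmenting path remains; maximum flow = 23.
By max-flow min-cut, the minimum cut capacity equals the max flow.
In the residual graph, reachable from Plant: {Plant, e, g}.
Min-cut edges: Plant→b (13), Plant→d (6), Plant→City (2), e→City (2); capacity 13 + 6 + 2 + 2 = 23.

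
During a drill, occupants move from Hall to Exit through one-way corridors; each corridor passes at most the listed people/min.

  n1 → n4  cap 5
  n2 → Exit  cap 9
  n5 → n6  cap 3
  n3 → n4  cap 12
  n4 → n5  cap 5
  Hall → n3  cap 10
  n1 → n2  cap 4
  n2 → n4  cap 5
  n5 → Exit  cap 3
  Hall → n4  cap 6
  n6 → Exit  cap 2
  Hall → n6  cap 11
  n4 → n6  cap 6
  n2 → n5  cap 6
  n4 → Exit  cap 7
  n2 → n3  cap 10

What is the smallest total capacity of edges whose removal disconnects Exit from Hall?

12

Augment Hall→n4→Exit: bottleneck 6, flow now 6.
Augment Hall→n6→Exit: bottleneck 2, flow now 8.
Augment Hall→n3→n4→Exit: bottleneck 1, flow now 9.
Augment Hall→n3→n4→n5→Exit: bottleneck 3, flow now 12.
No augmenting path remains; maximum flow = 12.
By max-flow min-cut, the minimum cut capacity equals the max flow.
In the residual graph, reachable from Hall: {Hall, n3, n4, n5, n6}.
Min-cut edges: n4→Exit (7), n5→Exit (3), n6→Exit (2); capacity 7 + 3 + 2 = 12.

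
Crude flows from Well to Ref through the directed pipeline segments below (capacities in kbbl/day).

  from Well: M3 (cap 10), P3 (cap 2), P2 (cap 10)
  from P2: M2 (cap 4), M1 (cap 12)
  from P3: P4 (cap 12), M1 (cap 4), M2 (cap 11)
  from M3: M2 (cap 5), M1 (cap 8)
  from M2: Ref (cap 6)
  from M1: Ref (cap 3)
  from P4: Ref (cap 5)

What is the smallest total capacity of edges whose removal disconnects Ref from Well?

Augment Well→P2→M2→Ref: bottleneck 4, flow now 4.
Augment Well→P2→M1→Ref: bottleneck 3, flow now 7.
Augment Well→P3→M2→Ref: bottleneck 2, flow now 9.
Augment Well→M3→M2→P3→P4→Ref: bottleneck 2, flow now 11. (uses reverse residual edge)
No augmenting path remains; maximum flow = 11.
By max-flow min-cut, the minimum cut capacity equals the max flow.
In the residual graph, reachable from Well: {Well, P2, M3, M2, M1}.
Min-cut edges: Well→P3 (2), M2→Ref (6), M1→Ref (3); capacity 2 + 6 + 3 = 11.

11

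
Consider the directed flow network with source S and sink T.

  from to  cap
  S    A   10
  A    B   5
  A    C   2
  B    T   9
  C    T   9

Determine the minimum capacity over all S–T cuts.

7

Augment S→A→B→T: bottleneck 5, flow now 5.
Augment S→A→C→T: bottleneck 2, flow now 7.
No augmenting path remains; maximum flow = 7.
By max-flow min-cut, the minimum cut capacity equals the max flow.
In the residual graph, reachable from S: {S, A}.
Min-cut edges: A→B (5), A→C (2); capacity 5 + 2 = 7.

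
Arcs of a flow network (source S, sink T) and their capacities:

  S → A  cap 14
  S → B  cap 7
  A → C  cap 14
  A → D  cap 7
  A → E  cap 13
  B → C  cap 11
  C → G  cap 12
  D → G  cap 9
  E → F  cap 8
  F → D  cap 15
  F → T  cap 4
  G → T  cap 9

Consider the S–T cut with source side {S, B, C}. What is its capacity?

26

Edges leaving {S, B, C}: S→A (14), C→G (12).
Cut capacity = 14 + 12 = 26.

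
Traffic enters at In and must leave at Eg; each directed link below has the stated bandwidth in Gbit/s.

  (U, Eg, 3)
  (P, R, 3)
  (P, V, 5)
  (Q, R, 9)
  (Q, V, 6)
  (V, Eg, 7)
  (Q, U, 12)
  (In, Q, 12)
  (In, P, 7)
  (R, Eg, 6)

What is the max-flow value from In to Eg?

Augment In→P→R→Eg: bottleneck 3, flow now 3.
Augment In→P→V→Eg: bottleneck 4, flow now 7.
Augment In→Q→R→Eg: bottleneck 3, flow now 10.
Augment In→Q→U→Eg: bottleneck 3, flow now 13.
Augment In→Q→V→Eg: bottleneck 3, flow now 16.
No augmenting path remains; maximum flow = 16.
In the residual graph, reachable from In: {In, P, Q, R, U, V}.
Min-cut edges: R→Eg (6), U→Eg (3), V→Eg (7); capacity 6 + 3 + 7 = 16.
This cut is saturated, so no flow can exceed 16.

16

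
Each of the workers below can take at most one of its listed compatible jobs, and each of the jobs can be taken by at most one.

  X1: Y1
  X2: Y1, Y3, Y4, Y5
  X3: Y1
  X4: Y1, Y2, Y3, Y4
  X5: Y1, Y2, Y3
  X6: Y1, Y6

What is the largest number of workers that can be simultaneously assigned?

Unit-capacity flow: source→left, listed edges, right→sink; max matching = max flow.
Augmenting path X1→Y1 (+1); matched 1.
Augmenting path X2→Y3 (+1); matched 2.
Augmenting path X4→Y2 (+1); matched 3.
Augmenting path X6→Y6 (+1); matched 4.
Augmenting path X5→Y2→X4→Y4 (+1); matched 5.
No augmenting path remains; maximum matching = 5.
König certificate: {X2, X4, X5, X6, Y1} is a vertex cover of size 5 (every listed pair touches it), so no matching can be larger.

5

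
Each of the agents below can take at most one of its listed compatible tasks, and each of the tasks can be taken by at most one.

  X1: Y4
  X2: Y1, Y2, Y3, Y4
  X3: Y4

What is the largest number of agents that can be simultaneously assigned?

Unit-capacity flow: source→left, listed edges, right→sink; max matching = max flow.
Augmenting path X1→Y4 (+1); matched 1.
Augmenting path X2→Y1 (+1); matched 2.
No augmenting path remains; maximum matching = 2.
König certificate: {X2, Y4} is a vertex cover of size 2 (every listed pair touches it), so no matching can be larger.

2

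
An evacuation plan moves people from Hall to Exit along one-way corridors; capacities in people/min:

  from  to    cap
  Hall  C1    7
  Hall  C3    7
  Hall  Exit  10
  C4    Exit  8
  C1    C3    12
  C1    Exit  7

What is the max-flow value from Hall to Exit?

17

Augment Hall→Exit: bottleneck 10, flow now 10.
Augment Hall→C1→Exit: bottleneck 7, flow now 17.
No augmenting path remains; maximum flow = 17.
In the residual graph, reachable from Hall: {Hall, C3}.
Min-cut edges: Hall→C1 (7), Hall→Exit (10); capacity 7 + 10 = 17.
This cut is saturated, so no flow can exceed 17.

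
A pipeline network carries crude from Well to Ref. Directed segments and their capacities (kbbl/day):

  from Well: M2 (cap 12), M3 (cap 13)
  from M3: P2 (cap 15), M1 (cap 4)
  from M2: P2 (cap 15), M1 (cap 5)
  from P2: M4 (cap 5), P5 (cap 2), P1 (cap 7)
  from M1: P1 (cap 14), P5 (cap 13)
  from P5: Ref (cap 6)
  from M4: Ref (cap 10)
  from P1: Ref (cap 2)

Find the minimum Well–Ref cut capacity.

Augment Well→M3→P2→P5→Ref: bottleneck 2, flow now 2.
Augment Well→M3→P2→M4→Ref: bottleneck 5, flow now 7.
Augment Well→M3→P2→P1→Ref: bottleneck 2, flow now 9.
Augment Well→M3→M1→P5→Ref: bottleneck 4, flow now 13.
No augmenting path remains; maximum flow = 13.
By max-flow min-cut, the minimum cut capacity equals the max flow.
In the residual graph, reachable from Well: {Well, M3, M2, P2, M1, P5, P1}.
Min-cut edges: P2→M4 (5), P5→Ref (6), P1→Ref (2); capacity 5 + 6 + 2 = 13.

13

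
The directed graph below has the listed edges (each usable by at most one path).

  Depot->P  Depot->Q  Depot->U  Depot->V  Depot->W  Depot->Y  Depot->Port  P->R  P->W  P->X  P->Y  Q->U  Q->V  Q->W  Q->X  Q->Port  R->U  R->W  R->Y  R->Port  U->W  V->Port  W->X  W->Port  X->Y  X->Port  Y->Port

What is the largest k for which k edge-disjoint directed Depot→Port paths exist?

7

Assign every edge capacity 1; by Menger, the answer equals the max flow.
Path Depot→Port (+1); total 1.
Path Depot→Q→Port (+1); total 2.
Path Depot→V→Port (+1); total 3.
Path Depot→W→Port (+1); total 4.
Path Depot→Y→Port (+1); total 5.
Path Depot→P→R→Port (+1); total 6.
Path Depot→U→W→X→Port (+1); total 7.
No residual Depot→Port path; max flow = 7.
Certifying cut of size 7: {Depot→P, Depot→Port, Depot→Q, Depot→U, Depot→V, Depot→W, Depot→Y}.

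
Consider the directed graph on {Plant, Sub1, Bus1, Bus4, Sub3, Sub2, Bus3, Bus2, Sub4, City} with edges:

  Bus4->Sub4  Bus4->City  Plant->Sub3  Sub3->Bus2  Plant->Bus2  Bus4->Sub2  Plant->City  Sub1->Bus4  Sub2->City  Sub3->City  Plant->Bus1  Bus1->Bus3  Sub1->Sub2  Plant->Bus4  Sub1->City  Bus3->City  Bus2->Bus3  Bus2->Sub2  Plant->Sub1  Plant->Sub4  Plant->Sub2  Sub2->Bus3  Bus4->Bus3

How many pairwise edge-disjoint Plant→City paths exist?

Assign every edge capacity 1; by Menger, the answer equals the max flow.
Path Plant→City (+1); total 1.
Path Plant→Sub1→City (+1); total 2.
Path Plant→Bus4→City (+1); total 3.
Path Plant→Sub3→City (+1); total 4.
Path Plant→Sub2→City (+1); total 5.
Path Plant→Bus1→Bus3→City (+1); total 6.
No residual Plant→City path; max flow = 6.
Certifying cut of size 6: {Bus3→City, Plant→Bus4, Plant→City, Plant→Sub1, Plant→Sub3, Sub2→City}.

6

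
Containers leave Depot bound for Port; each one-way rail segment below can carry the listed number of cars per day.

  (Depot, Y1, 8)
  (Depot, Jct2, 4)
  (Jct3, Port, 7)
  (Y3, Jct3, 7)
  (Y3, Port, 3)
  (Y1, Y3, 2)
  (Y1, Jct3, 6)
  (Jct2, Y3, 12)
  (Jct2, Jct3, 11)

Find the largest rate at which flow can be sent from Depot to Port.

Augment Depot→Y1→Y3→Port: bottleneck 2, flow now 2.
Augment Depot→Y1→Jct3→Port: bottleneck 6, flow now 8.
Augment Depot→Jct2→Y3→Port: bottleneck 1, flow now 9.
Augment Depot→Jct2→Jct3→Port: bottleneck 1, flow now 10.
No augmenting path remains; maximum flow = 10.
In the residual graph, reachable from Depot: {Depot, Y1, Jct2, Y3, Jct3}.
Min-cut edges: Y3→Port (3), Jct3→Port (7); capacity 3 + 7 = 10.
This cut is saturated, so no flow can exceed 10.

10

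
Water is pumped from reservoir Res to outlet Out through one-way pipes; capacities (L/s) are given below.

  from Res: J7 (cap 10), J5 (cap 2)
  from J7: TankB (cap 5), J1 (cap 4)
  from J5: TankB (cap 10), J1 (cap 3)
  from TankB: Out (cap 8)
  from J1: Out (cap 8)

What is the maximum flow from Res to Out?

11

Augment Res→J7→TankB→Out: bottleneck 5, flow now 5.
Augment Res→J7→J1→Out: bottleneck 4, flow now 9.
Augment Res→J5→TankB→Out: bottleneck 2, flow now 11.
No augmenting path remains; maximum flow = 11.
In the residual graph, reachable from Res: {Res, J7}.
Min-cut edges: Res→J5 (2), J7→TankB (5), J7→J1 (4); capacity 2 + 5 + 4 = 11.
This cut is saturated, so no flow can exceed 11.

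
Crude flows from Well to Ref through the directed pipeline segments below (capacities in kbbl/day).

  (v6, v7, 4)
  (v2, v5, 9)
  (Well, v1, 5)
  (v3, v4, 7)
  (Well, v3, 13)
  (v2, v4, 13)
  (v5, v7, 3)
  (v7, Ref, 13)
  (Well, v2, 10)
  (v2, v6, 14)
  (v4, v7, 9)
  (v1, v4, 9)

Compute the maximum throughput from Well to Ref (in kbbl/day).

Augment Well→v1→v4→v7→Ref: bottleneck 5, flow now 5.
Augment Well→v2→v4→v7→Ref: bottleneck 4, flow now 9.
Augment Well→v2→v5→v7→Ref: bottleneck 3, flow now 12.
Augment Well→v2→v6→v7→Ref: bottleneck 1, flow now 13.
No augmenting path remains; maximum flow = 13.
In the residual graph, reachable from Well: {Well, v1, v2, v3, v4, v5, v6, v7}.
Min-cut edges: v7→Ref (13); capacity 13 = 13.
This cut is saturated, so no flow can exceed 13.

13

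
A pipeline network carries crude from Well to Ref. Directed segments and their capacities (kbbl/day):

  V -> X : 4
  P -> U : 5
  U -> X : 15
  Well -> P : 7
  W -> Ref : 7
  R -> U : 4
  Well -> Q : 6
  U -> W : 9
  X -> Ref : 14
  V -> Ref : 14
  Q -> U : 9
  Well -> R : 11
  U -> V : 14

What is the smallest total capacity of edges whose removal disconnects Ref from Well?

Augment Well→P→U→V→Ref: bottleneck 5, flow now 5.
Augment Well→Q→U→V→Ref: bottleneck 6, flow now 11.
Augment Well→R→U→V→Ref: bottleneck 3, flow now 14.
Augment Well→R→U→W→Ref: bottleneck 1, flow now 15.
No augmenting path remains; maximum flow = 15.
By max-flow min-cut, the minimum cut capacity equals the max flow.
In the residual graph, reachable from Well: {Well, P, R}.
Min-cut edges: Well→Q (6), P→U (5), R→U (4); capacity 6 + 5 + 4 = 15.

15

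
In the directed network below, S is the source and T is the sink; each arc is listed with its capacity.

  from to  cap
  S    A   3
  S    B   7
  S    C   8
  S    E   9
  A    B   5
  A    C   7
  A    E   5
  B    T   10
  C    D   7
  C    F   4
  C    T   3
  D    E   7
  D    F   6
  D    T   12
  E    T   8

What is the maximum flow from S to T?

Augment S→B→T: bottleneck 7, flow now 7.
Augment S→C→T: bottleneck 3, flow now 10.
Augment S→E→T: bottleneck 8, flow now 18.
Augment S→A→B→T: bottleneck 3, flow now 21.
Augment S→C→D→T: bottleneck 5, flow now 26.
No augmenting path remains; maximum flow = 26.
In the residual graph, reachable from S: {S, E}.
Min-cut edges: S→A (3), S→B (7), S→C (8), E→T (8); capacity 3 + 7 + 8 + 8 = 26.
This cut is saturated, so no flow can exceed 26.

26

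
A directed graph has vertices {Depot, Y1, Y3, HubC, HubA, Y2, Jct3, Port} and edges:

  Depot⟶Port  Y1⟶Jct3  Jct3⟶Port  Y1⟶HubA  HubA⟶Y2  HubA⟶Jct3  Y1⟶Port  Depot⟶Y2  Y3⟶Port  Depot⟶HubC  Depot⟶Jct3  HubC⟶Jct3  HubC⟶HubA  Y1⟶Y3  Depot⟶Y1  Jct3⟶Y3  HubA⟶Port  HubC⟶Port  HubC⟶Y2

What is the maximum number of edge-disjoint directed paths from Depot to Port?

4

Assign every edge capacity 1; by Menger, the answer equals the max flow.
Path Depot→Port (+1); total 1.
Path Depot→Y1→Port (+1); total 2.
Path Depot→HubC→Port (+1); total 3.
Path Depot→Jct3→Port (+1); total 4.
No residual Depot→Port path; max flow = 4.
Certifying cut of size 4: {Depot→HubC, Depot→Jct3, Depot→Port, Depot→Y1}.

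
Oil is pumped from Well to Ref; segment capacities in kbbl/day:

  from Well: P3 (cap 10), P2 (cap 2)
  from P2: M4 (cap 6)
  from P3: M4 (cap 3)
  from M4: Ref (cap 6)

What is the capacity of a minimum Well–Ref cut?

5

Augment Well→P2→M4→Ref: bottleneck 2, flow now 2.
Augment Well→P3→M4→Ref: bottleneck 3, flow now 5.
No augmenting path remains; maximum flow = 5.
By max-flow min-cut, the minimum cut capacity equals the max flow.
In the residual graph, reachable from Well: {Well, P3}.
Min-cut edges: Well→P2 (2), P3→M4 (3); capacity 2 + 3 = 5.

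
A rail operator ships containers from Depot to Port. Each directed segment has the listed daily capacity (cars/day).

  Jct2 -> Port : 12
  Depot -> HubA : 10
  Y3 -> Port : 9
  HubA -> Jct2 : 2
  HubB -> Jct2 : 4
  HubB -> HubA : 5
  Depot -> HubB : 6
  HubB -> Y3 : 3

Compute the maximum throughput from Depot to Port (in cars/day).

8

Augment Depot→HubB→Jct2→Port: bottleneck 4, flow now 4.
Augment Depot→HubB→Y3→Port: bottleneck 2, flow now 6.
Augment Depot→HubA→Jct2→Port: bottleneck 2, flow now 8.
No augmenting path remains; maximum flow = 8.
In the residual graph, reachable from Depot: {Depot, HubA}.
Min-cut edges: Depot→HubB (6), HubA→Jct2 (2); capacity 6 + 2 = 8.
This cut is saturated, so no flow can exceed 8.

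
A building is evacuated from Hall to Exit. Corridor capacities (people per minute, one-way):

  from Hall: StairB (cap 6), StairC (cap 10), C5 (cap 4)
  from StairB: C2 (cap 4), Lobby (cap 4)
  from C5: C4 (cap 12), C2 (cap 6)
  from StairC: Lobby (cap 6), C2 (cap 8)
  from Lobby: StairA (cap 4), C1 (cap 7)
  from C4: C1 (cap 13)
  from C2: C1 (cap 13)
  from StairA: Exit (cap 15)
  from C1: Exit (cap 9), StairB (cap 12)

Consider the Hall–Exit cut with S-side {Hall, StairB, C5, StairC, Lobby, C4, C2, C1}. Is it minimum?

Yes — it is a minimum cut (capacity 13).

Given cut capacity: 4 + 9 = 13.
Augment Hall→StairB→Lobby→StairA→Exit: bottleneck 4, flow now 4.
Augment Hall→StairB→C2→C1→Exit: bottleneck 2, flow now 6.
Augment Hall→C5→C4→C1→Exit: bottleneck 4, flow now 10.
Augment Hall→StairC→Lobby→C1→Exit: bottleneck 3, flow now 13.
No augmenting path remains; maximum flow = 13.
Cut capacity 13 equals the max flow, so it is a minimum cut.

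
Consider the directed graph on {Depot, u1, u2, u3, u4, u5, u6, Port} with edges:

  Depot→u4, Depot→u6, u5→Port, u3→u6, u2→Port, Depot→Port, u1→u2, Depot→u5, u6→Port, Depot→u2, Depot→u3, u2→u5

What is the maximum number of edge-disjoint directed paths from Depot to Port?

4

Assign every edge capacity 1; by Menger, the answer equals the max flow.
Path Depot→Port (+1); total 1.
Path Depot→u2→Port (+1); total 2.
Path Depot→u5→Port (+1); total 3.
Path Depot→u6→Port (+1); total 4.
No residual Depot→Port path; max flow = 4.
Certifying cut of size 4: {Depot→Port, Depot→u2, Depot→u5, u6→Port}.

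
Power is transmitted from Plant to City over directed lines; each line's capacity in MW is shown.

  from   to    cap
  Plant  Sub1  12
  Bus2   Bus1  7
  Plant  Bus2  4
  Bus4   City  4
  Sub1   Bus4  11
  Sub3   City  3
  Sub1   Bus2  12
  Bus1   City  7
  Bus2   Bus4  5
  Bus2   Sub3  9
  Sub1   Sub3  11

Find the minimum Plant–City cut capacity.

Augment Plant→Bus2→Bus4→City: bottleneck 4, flow now 4.
Augment Plant→Sub1→Sub3→City: bottleneck 3, flow now 7.
Augment Plant→Sub1→Bus2→Bus1→City: bottleneck 7, flow now 14.
No augmenting path remains; maximum flow = 14.
By max-flow min-cut, the minimum cut capacity equals the max flow.
In the residual graph, reachable from Plant: {Plant, Bus2, Sub1, Bus4, Sub3}.
Min-cut edges: Bus2→Bus1 (7), Bus4→City (4), Sub3→City (3); capacity 7 + 4 + 3 = 14.

14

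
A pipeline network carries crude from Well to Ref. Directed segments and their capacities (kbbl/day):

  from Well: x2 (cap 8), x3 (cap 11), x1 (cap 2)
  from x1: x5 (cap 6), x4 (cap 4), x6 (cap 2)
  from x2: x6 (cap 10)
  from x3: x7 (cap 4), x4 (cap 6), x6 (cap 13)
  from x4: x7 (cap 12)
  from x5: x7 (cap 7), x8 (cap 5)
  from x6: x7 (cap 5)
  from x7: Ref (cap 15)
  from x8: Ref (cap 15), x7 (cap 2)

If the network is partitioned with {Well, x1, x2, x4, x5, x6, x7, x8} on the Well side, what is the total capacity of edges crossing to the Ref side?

41

Edges leaving {Well, x1, x2, x4, x5, x6, x7, x8}: Well→x3 (11), x7→Ref (15), x8→Ref (15).
Cut capacity = 11 + 15 + 15 = 41.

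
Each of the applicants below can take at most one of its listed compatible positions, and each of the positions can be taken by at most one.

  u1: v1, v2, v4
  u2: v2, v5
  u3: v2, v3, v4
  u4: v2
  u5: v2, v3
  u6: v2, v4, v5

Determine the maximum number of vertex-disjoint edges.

Unit-capacity flow: source→left, listed edges, right→sink; max matching = max flow.
Augmenting path u1→v1 (+1); matched 1.
Augmenting path u2→v2 (+1); matched 2.
Augmenting path u3→v3 (+1); matched 3.
Augmenting path u6→v4 (+1); matched 4.
Augmenting path u4→v2→u2→v5 (+1); matched 5.
No augmenting path remains; maximum matching = 5.
König certificate: {u1, v2, v3, v4, v5} is a vertex cover of size 5 (every listed pair touches it), so no matching can be larger.

5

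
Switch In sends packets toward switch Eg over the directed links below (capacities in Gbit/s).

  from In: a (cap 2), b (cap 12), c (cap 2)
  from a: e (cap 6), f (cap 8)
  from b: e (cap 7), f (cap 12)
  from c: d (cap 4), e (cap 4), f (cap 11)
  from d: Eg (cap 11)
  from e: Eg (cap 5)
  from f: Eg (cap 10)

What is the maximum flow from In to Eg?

16

Augment In→a→e→Eg: bottleneck 2, flow now 2.
Augment In→b→e→Eg: bottleneck 3, flow now 5.
Augment In→b→f→Eg: bottleneck 9, flow now 14.
Augment In→c→d→Eg: bottleneck 2, flow now 16.
No augmenting path remains; maximum flow = 16.
In the residual graph, reachable from In: {In}.
Min-cut edges: In→a (2), In→b (12), In→c (2); capacity 2 + 12 + 2 = 16.
This cut is saturated, so no flow can exceed 16.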